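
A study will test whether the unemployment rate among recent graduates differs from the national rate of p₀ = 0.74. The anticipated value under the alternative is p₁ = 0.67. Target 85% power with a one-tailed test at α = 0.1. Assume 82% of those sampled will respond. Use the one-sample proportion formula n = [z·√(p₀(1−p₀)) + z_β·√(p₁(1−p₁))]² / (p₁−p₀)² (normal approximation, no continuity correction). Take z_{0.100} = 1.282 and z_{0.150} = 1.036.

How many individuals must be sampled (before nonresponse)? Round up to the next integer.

n = 275

n = [z_α·√(p₀q₀) + z_β·√(p₁q₁)]² / (p₁ − p₀)²
  = [1.282·√(0.74·0.26) + 1.036·√(0.67·0.33)]² / (-0.07)²
  = [1.282·0.4386 + 1.036·0.4702]² / 0.0049
  = [1.0495]² / 0.0049
  = 224.77
Adjust for 82% response: 224.77 / 0.82 = 274.11.
Round up → n = 275.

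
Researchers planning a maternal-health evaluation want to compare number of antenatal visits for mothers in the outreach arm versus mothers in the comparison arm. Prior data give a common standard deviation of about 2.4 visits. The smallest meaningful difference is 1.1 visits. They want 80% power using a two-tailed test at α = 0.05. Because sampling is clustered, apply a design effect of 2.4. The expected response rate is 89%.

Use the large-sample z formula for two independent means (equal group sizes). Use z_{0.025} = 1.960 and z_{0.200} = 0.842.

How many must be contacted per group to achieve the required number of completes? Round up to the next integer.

n = 202 per group

n = (z_{α/2} + z_β)² · (σ₁² + σ₂²) / δ²
  = (1.960 + 0.842)² · (2·2.4² = 11.52) / 1.1²
  = 7.8512 · 11.52 / 1.21
  = 74.75
Design effect: 2.4 × 74.75 = 179.40.
Adjust for 89% response: 179.40 / 0.89 = 201.57.
Round up → n = 202 per group.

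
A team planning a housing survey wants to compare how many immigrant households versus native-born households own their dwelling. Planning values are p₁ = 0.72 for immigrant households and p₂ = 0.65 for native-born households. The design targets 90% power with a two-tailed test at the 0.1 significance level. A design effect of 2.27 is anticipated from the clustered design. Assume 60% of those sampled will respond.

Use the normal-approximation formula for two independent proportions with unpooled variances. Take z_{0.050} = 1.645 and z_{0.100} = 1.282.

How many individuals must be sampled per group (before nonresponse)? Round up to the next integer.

n = (z_{α/2} + z_β)² · [p₁(1−p₁) + p₂(1−p₂)] / (p₁ − p₂)²
  = (1.645 + 1.282)² · (0.72·0.28 + 0.65·0.35) / (0.07)²
  = (2.927)² · (0.2016 + 0.2275) / 0.0049
  = 8.5673 · 0.4291 / 0.0049
  = 750.25
Design effect: 2.27 × 750.25 = 1703.07.
Adjust for 60% response: 1703.07 / 0.60 = 2838.46.
Round up → n = 2839 per group.

n = 2839 per group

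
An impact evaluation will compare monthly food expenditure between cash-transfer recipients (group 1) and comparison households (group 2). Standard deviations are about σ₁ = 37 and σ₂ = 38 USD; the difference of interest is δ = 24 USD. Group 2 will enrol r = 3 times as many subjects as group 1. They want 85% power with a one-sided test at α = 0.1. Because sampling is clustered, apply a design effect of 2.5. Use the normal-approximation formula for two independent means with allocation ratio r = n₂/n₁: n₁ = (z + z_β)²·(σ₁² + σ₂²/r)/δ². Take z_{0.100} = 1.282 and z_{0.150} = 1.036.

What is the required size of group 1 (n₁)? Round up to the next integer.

n₁ = 44

n₁ = (z_α + z_β)² · (σ₁² + σ₂²/r) / δ²
   = (1.282 + 1.036)² · (37² + 38²/3) / 24²
   = 5.3731 · (1369 + 481.3333) / 576
   = 5.3731 · 1850.3 / 576
   = 17.26
Design effect: 2.5 × 17.26 = 43.15.
Round up → n₁ = 44; n₂ = r·n₁ = 3 × 44 = 132.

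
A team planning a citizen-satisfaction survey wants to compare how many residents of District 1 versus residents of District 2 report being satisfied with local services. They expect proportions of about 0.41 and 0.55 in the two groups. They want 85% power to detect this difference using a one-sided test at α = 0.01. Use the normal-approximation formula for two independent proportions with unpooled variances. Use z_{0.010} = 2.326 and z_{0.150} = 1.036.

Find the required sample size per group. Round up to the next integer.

n = 283 per group

n = (z_α + z_β)² · [p₁(1−p₁) + p₂(1−p₂)] / (p₁ − p₂)²
  = (2.326 + 1.036)² · (0.41·0.59 + 0.55·0.45) / (-0.14)²
  = (3.362)² · (0.2419 + 0.2475) / 0.0196
  = 11.3030 · 0.4894 / 0.0196
  = 282.23
Round up → n = 283 per group.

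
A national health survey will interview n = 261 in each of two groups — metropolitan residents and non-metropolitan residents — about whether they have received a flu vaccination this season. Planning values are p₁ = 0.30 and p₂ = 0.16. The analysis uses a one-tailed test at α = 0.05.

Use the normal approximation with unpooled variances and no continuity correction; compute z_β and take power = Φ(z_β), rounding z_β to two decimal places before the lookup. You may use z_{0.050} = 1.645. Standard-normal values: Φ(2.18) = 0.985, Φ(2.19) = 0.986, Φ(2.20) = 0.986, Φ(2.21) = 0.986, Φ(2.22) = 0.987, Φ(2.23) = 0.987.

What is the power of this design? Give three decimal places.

z_β = |p₁−p₂|·√(n/[p₁q₁+p₂q₂]) − z_α
    = 0.14 · √(261/0.3444) − 1.645
    = 0.14 · 27.5289 − 1.645
    = 3.8540 − 1.645 = 2.2090 → 2.21
Power = Φ(2.21) = 0.986.

Power ≈ 0.986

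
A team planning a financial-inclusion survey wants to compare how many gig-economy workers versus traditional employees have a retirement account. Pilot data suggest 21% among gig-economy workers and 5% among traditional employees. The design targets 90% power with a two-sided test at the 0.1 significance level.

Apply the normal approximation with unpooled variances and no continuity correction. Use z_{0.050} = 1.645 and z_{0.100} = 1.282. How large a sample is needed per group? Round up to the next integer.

n = (z_{α/2} + z_β)² · [p₁(1−p₁) + p₂(1−p₂)] / (p₁ − p₂)²
  = (1.645 + 1.282)² · (0.21·0.79 + 0.05·0.95) / (0.16)²
  = (2.927)² · (0.1659 + 0.0475) / 0.0256
  = 8.5673 · 0.2134 / 0.0256
  = 71.42
Round up → n = 72 per group.

n = 72 per group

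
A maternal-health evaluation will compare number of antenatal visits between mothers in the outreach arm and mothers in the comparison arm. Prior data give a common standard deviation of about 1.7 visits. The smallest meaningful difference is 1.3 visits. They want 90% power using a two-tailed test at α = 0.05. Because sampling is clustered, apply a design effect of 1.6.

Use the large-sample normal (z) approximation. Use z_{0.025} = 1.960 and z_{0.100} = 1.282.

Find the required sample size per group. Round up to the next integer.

n = (z_{α/2} + z_β)² · (σ₁² + σ₂²) / δ²
  = (1.960 + 1.282)² · (2·1.7² = 5.78) / 1.3²
  = 10.5106 · 5.78 / 1.69
  = 35.95
Design effect: 1.6 × 35.95 = 57.52.
Round up → n = 58 per group.

n = 58 per group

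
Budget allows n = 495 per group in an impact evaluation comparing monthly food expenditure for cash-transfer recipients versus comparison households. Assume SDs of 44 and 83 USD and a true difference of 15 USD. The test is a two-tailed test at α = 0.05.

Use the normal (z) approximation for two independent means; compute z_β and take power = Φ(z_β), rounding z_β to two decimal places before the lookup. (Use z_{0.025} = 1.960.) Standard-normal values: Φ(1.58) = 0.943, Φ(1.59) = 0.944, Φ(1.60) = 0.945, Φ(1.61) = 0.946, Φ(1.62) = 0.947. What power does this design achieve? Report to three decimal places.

Power ≈ 0.944

z_β = δ·√(n/(σ₁²+σ₂²)) − z_{α/2}
    = 15 · √(495/8825) − 1.960
    = 15 · 0.23683 − 1.960
    = 3.5525 − 1.960 = 1.5925 → 1.59
Power = Φ(1.59) = 0.944.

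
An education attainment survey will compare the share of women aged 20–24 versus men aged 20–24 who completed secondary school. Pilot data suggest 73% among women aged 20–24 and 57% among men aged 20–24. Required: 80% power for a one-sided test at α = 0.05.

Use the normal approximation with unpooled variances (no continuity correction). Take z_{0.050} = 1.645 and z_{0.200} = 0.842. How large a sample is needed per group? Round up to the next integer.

n = (z_α + z_β)² · [p₁(1−p₁) + p₂(1−p₂)] / (p₁ − p₂)²
  = (1.645 + 0.842)² · (0.73·0.27 + 0.57·0.43) / (0.16)²
  = (2.487)² · (0.1971 + 0.2451) / 0.0256
  = 6.1852 · 0.4422 / 0.0256
  = 106.84
Round up → n = 107 per group.

n = 107 per group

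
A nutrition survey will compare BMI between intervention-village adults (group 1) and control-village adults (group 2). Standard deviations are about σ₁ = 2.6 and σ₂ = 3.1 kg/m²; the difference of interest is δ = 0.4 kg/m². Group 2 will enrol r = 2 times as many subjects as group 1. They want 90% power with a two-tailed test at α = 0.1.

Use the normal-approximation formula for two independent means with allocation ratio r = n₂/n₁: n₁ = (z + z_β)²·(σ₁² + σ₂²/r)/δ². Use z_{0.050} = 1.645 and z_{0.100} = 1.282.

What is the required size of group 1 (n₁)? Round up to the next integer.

n₁ = (z_{α/2} + z_β)² · (σ₁² + σ₂²/r) / δ²
   = (1.645 + 1.282)² · (2.6² + 3.1²/2) / 0.4²
   = 8.5673 · (6.76 + 4.805) / 0.16
   = 8.5673 · 11.565 / 0.16
   = 619.26
Round up → n₁ = 620; n₂ = r·n₁ = 2 × 620 = 1240.

n₁ = 620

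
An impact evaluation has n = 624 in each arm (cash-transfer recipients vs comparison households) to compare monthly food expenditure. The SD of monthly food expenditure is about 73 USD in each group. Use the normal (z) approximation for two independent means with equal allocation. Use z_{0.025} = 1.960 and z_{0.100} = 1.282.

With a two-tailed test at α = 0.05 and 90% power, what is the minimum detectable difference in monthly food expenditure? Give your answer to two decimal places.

δ = (z_{α/2} + z_β) · √((σ₁²+σ₂²)/n)
  = (1.960 + 1.282) · √(10658/624)
  = 3.242 · √17.0801
  = 3.242 · 4.1328
  = 13.3986

Minimum detectable difference ≈ 13.40 USD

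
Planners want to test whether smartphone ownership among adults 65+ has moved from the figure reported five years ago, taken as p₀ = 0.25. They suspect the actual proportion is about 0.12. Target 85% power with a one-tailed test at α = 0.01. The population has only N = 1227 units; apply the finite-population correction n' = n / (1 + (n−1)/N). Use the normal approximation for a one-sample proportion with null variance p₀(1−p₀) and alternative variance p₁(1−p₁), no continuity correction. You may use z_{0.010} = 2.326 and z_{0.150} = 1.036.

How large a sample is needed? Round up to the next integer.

n = [z_α·√(p₀q₀) + z_β·√(p₁q₁)]² / (p₁ − p₀)²
  = [2.326·√(0.25·0.75) + 1.036·√(0.12·0.88)]² / (-0.13)²
  = [2.326·0.4330 + 1.036·0.3250]² / 0.0169
  = [1.3438]² / 0.0169
  = 106.86
Finite-population correction (N = 1227): 106.86 / (1 + (106.86 − 1)/1227) = 98.37.
Round up → n = 99.

n = 99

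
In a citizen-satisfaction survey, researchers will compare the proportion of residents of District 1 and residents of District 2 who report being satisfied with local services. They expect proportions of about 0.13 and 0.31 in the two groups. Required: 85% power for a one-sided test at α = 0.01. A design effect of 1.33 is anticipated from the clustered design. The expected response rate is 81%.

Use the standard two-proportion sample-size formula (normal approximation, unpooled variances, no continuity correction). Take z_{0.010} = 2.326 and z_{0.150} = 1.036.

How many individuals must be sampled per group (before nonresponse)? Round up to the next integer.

n = (z_α + z_β)² · [p₁(1−p₁) + p₂(1−p₂)] / (p₁ − p₂)²
  = (2.326 + 1.036)² · (0.13·0.87 + 0.31·0.69) / (-0.18)²
  = (3.362)² · (0.1131 + 0.2139) / 0.0324
  = 11.3030 · 0.3270 / 0.0324
  = 114.08
Design effect: 1.33 × 114.08 = 151.72.
Adjust for 81% response: 151.72 / 0.81 = 187.31.
Round up → n = 188 per group.

n = 188 per group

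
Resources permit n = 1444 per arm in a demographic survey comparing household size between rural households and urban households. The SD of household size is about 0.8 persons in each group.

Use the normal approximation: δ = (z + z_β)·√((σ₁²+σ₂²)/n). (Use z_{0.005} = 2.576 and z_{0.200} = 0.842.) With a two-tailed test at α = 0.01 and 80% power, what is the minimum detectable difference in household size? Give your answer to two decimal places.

δ = (z_{α/2} + z_β) · √((σ₁²+σ₂²)/n)
  = (2.576 + 0.842) · √(1.28/1444)
  = 3.418 · √0.00089
  = 3.418 · 0.0298
  = 0.1018

Minimum detectable difference ≈ 0.10 persons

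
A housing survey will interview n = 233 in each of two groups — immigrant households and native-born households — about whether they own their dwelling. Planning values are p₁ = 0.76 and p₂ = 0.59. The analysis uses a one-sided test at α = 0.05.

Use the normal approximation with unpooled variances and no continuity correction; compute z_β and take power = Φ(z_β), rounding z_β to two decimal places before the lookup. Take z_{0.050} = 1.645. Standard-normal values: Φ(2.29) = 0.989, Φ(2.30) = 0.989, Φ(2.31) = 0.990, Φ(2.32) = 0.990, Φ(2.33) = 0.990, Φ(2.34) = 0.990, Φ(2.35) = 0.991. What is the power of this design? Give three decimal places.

Power ≈ 0.990

z_β = |p₁−p₂|·√(n/[p₁q₁+p₂q₂]) − z_α
    = 0.17 · √(233/0.4243) − 1.645
    = 0.17 · 23.4337 − 1.645
    = 3.9837 − 1.645 = 2.3387 → 2.34
Power = Φ(2.34) = 0.990.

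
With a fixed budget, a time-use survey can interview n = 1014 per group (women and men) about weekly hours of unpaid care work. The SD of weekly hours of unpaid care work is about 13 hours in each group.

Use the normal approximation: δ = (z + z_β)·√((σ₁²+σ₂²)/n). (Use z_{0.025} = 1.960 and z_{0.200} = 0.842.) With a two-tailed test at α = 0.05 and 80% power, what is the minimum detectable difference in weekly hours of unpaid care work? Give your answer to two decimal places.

δ = (z_{α/2} + z_β) · √((σ₁²+σ₂²)/n)
  = (1.960 + 0.842) · √(338/1014)
  = 2.802 · √0.33333
  = 2.802 · 0.5774
  = 1.6177

Minimum detectable difference ≈ 1.62 hours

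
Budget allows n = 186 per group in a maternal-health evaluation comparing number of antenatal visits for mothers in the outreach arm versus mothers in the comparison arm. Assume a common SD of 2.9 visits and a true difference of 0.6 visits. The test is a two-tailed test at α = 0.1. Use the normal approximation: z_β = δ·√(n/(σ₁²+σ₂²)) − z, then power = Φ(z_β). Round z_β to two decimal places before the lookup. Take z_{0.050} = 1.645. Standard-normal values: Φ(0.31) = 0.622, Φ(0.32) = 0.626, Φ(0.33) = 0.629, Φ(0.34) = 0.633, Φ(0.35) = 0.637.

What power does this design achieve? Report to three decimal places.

z_β = δ·√(n/(σ₁²+σ₂²)) − z_{α/2}
    = 0.6 · √(186/16.82) − 1.645
    = 0.6 · 3.32540 − 1.645
    = 1.9952 − 1.645 = 0.3502 → 0.35
Power = Φ(0.35) = 0.637.

Power ≈ 0.637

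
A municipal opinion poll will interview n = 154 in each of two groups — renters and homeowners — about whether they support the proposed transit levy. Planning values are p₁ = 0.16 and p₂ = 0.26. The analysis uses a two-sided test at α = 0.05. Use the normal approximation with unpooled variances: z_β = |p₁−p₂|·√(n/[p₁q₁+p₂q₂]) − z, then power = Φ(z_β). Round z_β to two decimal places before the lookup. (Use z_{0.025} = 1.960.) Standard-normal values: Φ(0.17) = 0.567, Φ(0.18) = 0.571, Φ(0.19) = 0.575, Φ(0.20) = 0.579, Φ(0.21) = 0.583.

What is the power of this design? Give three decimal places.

Power ≈ 0.583

z_β = |p₁−p₂|·√(n/[p₁q₁+p₂q₂]) − z_{α/2}
    = 0.10 · √(154/0.3268) − 1.960
    = 0.10 · 21.7080 − 1.960
    = 2.1708 − 1.960 = 0.2108 → 0.21
Power = Φ(0.21) = 0.583.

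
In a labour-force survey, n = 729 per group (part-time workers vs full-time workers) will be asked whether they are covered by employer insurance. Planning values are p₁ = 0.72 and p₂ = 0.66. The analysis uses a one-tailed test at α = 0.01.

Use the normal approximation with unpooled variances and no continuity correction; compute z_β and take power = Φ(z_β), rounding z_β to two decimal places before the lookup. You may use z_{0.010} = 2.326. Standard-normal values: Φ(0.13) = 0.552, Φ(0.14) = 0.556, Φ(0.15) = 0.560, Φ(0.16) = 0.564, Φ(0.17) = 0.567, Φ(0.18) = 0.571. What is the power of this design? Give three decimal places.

z_β = |p₁−p₂|·√(n/[p₁q₁+p₂q₂]) − z_α
    = 0.06 · √(729/0.4260) − 2.326
    = 0.06 · 41.3675 − 2.326
    = 2.4820 − 2.326 = 0.1560 → 0.16
Power = Φ(0.16) = 0.564.

Power ≈ 0.564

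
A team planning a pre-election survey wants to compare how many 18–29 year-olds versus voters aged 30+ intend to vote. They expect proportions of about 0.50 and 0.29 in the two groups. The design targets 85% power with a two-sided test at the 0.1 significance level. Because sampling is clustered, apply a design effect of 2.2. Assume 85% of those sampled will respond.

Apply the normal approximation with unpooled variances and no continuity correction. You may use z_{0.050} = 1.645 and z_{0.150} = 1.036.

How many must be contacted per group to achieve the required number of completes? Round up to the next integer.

n = 193 per group

n = (z_{α/2} + z_β)² · [p₁(1−p₁) + p₂(1−p₂)] / (p₁ − p₂)²
  = (1.645 + 1.036)² · (0.50·0.50 + 0.29·0.71) / (0.21)²
  = (2.681)² · (0.2500 + 0.2059) / 0.0441
  = 7.1878 · 0.4559 / 0.0441
  = 74.31
Design effect: 2.2 × 74.31 = 163.47.
Adjust for 85% response: 163.47 / 0.85 = 192.32.
Round up → n = 193 per group.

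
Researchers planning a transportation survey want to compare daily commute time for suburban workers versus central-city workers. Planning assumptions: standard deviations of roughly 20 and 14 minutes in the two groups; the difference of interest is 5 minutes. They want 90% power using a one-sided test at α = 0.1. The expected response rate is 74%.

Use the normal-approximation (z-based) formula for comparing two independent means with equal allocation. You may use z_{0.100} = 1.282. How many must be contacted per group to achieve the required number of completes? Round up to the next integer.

n = 212 per group

n = (z_α + z_β)² · (σ₁² + σ₂²) / δ²
  = (1.282 + 1.282)² · (20² + 14² = 596) / 5²
  = 6.5741 · 596 / 25
  = 156.73
Adjust for 74% response: 156.73 / 0.74 = 211.79.
Round up → n = 212 per group.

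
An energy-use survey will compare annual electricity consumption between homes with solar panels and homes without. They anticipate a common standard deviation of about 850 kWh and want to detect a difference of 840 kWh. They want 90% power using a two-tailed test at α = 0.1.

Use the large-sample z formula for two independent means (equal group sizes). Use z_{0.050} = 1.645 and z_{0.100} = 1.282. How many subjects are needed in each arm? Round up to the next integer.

n = (z_{α/2} + z_β)² · (σ₁² + σ₂²) / δ²
  = (1.645 + 1.282)² · (2·850² = 1445000) / 840²
  = 8.5673 · 1445000 / 705600
  = 17.55
Round up → n = 18 per group.

n = 18 per group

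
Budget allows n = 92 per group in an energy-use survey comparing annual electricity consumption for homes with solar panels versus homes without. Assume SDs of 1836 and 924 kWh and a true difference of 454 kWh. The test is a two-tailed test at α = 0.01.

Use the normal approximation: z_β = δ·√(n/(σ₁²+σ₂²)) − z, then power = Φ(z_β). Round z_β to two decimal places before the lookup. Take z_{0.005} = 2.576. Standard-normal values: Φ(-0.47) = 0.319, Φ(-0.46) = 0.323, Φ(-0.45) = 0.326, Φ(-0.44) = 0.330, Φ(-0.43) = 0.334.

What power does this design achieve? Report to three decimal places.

z_β = δ·√(n/(σ₁²+σ₂²)) − z_{α/2}
    = 454 · √(92/4224672) − 2.576
    = 454 · 0.00467 − 2.576
    = 2.1186 − 2.576 = -0.4574 → -0.46
Power = Φ(-0.46) = 0.323.

Power ≈ 0.323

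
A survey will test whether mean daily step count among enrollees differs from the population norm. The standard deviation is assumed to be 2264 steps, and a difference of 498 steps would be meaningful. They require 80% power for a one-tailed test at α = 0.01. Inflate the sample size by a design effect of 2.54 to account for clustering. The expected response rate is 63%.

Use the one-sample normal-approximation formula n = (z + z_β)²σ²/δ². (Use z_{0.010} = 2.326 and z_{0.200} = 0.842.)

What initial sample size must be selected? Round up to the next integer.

n = (z_α + z_β)² · σ² / δ²
  = (2.326 + 0.842)² · 2264² / 498²
  = 10.0362 · 5125696 / 248004
  = 207.43
Design effect: 2.54 × 207.43 = 526.86.
Adjust for 63% response: 526.86 / 0.63 = 836.29.
Round up → n = 837.

n = 837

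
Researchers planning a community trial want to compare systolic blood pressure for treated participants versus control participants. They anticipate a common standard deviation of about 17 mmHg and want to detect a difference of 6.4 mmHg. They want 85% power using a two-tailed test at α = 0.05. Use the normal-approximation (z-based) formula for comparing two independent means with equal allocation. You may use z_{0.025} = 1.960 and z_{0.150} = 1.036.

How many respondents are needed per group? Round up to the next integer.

n = 127 per group

n = (z_{α/2} + z_β)² · (σ₁² + σ₂²) / δ²
  = (1.960 + 1.036)² · (2·17² = 578) / 6.4²
  = 8.9760 · 578 / 40.96
  = 126.66
Round up → n = 127 per group.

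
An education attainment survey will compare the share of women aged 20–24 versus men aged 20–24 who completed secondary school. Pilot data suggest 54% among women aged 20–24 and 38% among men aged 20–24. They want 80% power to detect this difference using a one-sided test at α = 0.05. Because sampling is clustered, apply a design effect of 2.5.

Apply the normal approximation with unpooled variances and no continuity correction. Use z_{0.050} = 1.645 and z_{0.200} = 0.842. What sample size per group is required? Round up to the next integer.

n = (z_α + z_β)² · [p₁(1−p₁) + p₂(1−p₂)] / (p₁ − p₂)²
  = (1.645 + 0.842)² · (0.54·0.46 + 0.38·0.62) / (0.16)²
  = (2.487)² · (0.2484 + 0.2356) / 0.0256
  = 6.1852 · 0.4840 / 0.0256
  = 116.94
Design effect: 2.5 × 116.94 = 292.35.
Round up → n = 293 per group.

n = 293 per group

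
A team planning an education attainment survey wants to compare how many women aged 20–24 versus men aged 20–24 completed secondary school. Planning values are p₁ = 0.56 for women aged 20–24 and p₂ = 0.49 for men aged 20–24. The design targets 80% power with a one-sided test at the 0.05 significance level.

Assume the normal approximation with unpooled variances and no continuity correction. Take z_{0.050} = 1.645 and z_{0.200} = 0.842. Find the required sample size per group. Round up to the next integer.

n = (z_α + z_β)² · [p₁(1−p₁) + p₂(1−p₂)] / (p₁ − p₂)²
  = (1.645 + 0.842)² · (0.56·0.44 + 0.49·0.51) / (0.07)²
  = (2.487)² · (0.2464 + 0.2499) / 0.0049
  = 6.1852 · 0.4963 / 0.0049
  = 626.47
Round up → n = 627 per group.

n = 627 per group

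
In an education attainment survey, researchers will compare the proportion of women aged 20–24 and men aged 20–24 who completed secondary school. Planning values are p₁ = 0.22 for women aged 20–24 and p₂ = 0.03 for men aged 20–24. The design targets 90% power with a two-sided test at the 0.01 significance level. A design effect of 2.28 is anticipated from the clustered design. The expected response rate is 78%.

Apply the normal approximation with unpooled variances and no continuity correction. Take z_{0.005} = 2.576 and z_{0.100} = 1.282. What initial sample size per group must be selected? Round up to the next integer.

n = (z_{α/2} + z_β)² · [p₁(1−p₁) + p₂(1−p₂)] / (p₁ − p₂)²
  = (2.576 + 1.282)² · (0.22·0.78 + 0.03·0.97) / (0.19)²
  = (3.858)² · (0.1716 + 0.0291) / 0.0361
  = 14.8842 · 0.2007 / 0.0361
  = 82.75
Design effect: 2.28 × 82.75 = 188.67.
Adjust for 78% response: 188.67 / 0.78 = 241.88.
Round up → n = 242 per group.

n = 242 per group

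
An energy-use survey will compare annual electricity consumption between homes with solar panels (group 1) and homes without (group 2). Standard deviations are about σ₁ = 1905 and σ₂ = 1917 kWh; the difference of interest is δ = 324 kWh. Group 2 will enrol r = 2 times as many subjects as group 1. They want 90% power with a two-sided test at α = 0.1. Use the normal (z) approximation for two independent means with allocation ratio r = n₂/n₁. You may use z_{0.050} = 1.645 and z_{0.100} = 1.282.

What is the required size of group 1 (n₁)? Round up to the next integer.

n₁ = 447

n₁ = (z_{α/2} + z_β)² · (σ₁² + σ₂²/r) / δ²
   = (1.645 + 1.282)² · (1905² + 1917²/2) / 324²
   = 8.5673 · (3629025 + 1837444.5) / 104976
   = 8.5673 · 5466469.5 / 104976
   = 446.13
Round up → n₁ = 447; n₂ = r·n₁ = 2 × 447 = 894.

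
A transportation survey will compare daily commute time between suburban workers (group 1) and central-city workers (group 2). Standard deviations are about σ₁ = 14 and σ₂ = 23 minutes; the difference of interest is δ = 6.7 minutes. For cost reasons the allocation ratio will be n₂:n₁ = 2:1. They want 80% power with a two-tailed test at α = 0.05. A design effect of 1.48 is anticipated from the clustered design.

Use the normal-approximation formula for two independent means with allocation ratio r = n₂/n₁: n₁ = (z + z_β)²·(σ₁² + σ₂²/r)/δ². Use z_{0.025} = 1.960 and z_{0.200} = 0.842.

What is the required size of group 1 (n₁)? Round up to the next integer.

n₁ = 120

n₁ = (z_{α/2} + z_β)² · (σ₁² + σ₂²/r) / δ²
   = (1.960 + 0.842)² · (14² + 23²/2) / 6.7²
   = 7.8512 · (196 + 264.5) / 44.89
   = 7.8512 · 460.5 / 44.89
   = 80.54
Design effect: 1.48 × 80.54 = 119.20.
Round up → n₁ = 120; n₂ = r·n₁ = 2 × 120 = 240.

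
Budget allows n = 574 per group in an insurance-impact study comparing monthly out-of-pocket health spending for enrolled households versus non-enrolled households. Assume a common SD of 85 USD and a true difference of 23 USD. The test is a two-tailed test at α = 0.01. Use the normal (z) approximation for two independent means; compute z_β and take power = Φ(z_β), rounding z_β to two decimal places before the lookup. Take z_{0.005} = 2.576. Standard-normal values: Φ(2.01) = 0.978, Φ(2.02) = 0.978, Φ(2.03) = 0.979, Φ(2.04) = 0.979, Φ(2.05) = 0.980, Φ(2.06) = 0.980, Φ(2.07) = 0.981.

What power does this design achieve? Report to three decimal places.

Power ≈ 0.978

z_β = δ·√(n/(σ₁²+σ₂²)) − z_{α/2}
    = 23 · √(574/14450) − 2.576
    = 23 · 0.19931 − 2.576
    = 4.5841 − 2.576 = 2.0081 → 2.01
Power = Φ(2.01) = 0.978.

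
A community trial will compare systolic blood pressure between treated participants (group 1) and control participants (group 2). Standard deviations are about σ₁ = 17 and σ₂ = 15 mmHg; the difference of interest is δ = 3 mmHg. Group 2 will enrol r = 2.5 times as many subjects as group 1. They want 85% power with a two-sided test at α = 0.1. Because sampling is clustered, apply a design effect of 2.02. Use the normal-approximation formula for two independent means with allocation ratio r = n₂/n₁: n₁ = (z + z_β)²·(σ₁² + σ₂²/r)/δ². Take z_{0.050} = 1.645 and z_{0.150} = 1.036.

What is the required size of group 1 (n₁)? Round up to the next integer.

n₁ = (z_{α/2} + z_β)² · (σ₁² + σ₂²/r) / δ²
   = (1.645 + 1.036)² · (17² + 15²/2.5) / 3²
   = 7.1878 · (289 + 90) / 9
   = 7.1878 · 379 / 9
   = 302.68
Design effect: 2.02 × 302.68 = 611.42.
Round up → n₁ = 612; n₂ = r·n₁ = 2.5 × 612 = 1530.

n₁ = 612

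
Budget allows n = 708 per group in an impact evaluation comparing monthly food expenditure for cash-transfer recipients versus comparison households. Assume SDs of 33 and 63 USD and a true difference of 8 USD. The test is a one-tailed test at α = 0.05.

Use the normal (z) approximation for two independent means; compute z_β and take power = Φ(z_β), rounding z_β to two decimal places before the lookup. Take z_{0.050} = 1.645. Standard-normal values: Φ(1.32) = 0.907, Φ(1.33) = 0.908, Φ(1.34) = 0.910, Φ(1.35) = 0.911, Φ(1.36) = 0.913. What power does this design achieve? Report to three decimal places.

Power ≈ 0.911

z_β = δ·√(n/(σ₁²+σ₂²)) − z_α
    = 8 · √(708/5058) − 1.645
    = 8 · 0.37413 − 1.645
    = 2.9931 − 1.645 = 1.3481 → 1.35
Power = Φ(1.35) = 0.911.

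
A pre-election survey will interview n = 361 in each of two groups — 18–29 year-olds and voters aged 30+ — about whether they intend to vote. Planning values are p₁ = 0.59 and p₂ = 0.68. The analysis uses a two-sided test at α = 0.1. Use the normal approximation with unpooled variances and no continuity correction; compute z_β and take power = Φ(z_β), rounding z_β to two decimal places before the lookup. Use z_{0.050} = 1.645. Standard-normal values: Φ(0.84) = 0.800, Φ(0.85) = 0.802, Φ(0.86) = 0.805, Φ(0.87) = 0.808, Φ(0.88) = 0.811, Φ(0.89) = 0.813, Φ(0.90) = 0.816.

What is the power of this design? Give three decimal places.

z_β = |p₁−p₂|·√(n/[p₁q₁+p₂q₂]) − z_{α/2}
    = 0.09 · √(361/0.4595) − 1.645
    = 0.09 · 28.0292 − 1.645
    = 2.5226 − 1.645 = 0.8776 → 0.88
Power = Φ(0.88) = 0.811.

Power ≈ 0.811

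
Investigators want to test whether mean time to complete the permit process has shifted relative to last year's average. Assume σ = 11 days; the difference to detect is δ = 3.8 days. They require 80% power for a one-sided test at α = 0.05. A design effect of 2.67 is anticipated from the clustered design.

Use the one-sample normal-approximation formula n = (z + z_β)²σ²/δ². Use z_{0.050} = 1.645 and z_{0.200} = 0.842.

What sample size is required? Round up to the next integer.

n = (z_α + z_β)² · σ² / δ²
  = (1.645 + 0.842)² · 11² / 3.8²
  = 6.1852 · 121 / 14.44
  = 51.83
Design effect: 2.67 × 51.83 = 138.38.
Round up → n = 139.

n = 139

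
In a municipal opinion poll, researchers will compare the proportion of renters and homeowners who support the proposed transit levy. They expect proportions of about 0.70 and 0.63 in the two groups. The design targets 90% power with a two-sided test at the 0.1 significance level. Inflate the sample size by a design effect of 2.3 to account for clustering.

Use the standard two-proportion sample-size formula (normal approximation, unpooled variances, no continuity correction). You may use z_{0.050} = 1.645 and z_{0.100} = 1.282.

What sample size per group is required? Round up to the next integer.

n = 1782 per group

n = (z_{α/2} + z_β)² · [p₁(1−p₁) + p₂(1−p₂)] / (p₁ − p₂)²
  = (1.645 + 1.282)² · (0.70·0.30 + 0.63·0.37) / (0.07)²
  = (2.927)² · (0.2100 + 0.2331) / 0.0049
  = 8.5673 · 0.4431 / 0.0049
  = 774.73
Design effect: 2.3 × 774.73 = 1781.88.
Round up → n = 1782 per group.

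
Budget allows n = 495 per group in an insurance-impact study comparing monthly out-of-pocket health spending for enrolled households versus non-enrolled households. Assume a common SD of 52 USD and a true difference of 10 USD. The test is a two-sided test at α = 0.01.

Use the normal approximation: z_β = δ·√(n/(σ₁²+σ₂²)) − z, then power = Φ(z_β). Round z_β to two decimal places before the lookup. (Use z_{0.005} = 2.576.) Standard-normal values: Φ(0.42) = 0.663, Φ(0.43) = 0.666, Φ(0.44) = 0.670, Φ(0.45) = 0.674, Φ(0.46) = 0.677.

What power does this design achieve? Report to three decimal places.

z_β = δ·√(n/(σ₁²+σ₂²)) − z_{α/2}
    = 10 · √(495/5408) − 2.576
    = 10 · 0.30254 − 2.576
    = 3.0254 − 2.576 = 0.4494 → 0.45
Power = Φ(0.45) = 0.674.

Power ≈ 0.674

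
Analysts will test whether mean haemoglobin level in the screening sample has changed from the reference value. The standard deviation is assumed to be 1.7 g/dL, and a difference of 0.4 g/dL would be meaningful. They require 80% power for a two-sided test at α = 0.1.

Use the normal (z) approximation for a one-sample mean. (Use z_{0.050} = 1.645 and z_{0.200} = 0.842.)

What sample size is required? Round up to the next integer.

n = (z_{α/2} + z_β)² · σ² / δ²
  = (1.645 + 0.842)² · 1.7² / 0.4²
  = 6.1852 · 2.89 / 0.16
  = 111.72
Round up → n = 112.

n = 112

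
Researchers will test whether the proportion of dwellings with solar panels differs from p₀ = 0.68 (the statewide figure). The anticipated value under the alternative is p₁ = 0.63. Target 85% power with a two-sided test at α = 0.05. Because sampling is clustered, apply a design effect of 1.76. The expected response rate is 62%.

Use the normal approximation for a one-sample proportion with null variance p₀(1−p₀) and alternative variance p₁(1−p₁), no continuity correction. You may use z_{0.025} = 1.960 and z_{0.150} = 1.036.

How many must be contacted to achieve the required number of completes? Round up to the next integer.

n = 2272

n = [z_{α/2}·√(p₀q₀) + z_β·√(p₁q₁)]² / (p₁ − p₀)²
  = [1.960·√(0.68·0.32) + 1.036·√(0.63·0.37)]² / (-0.05)²
  = [1.960·0.4665 + 1.036·0.4828]² / 0.0025
  = [1.4145]² / 0.0025
  = 800.30
Design effect: 1.76 × 800.30 = 1408.53.
Adjust for 62% response: 1408.53 / 0.62 = 2271.82.
Round up → n = 2272.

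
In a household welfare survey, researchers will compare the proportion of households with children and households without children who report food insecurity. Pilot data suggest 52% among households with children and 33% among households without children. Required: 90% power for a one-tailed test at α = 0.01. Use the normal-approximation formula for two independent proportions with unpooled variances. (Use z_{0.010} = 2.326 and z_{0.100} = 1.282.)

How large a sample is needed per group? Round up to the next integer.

n = (z_α + z_β)² · [p₁(1−p₁) + p₂(1−p₂)] / (p₁ − p₂)²
  = (2.326 + 1.282)² · (0.52·0.48 + 0.33·0.67) / (0.19)²
  = (3.608)² · (0.2496 + 0.2211) / 0.0361
  = 13.0177 · 0.4707 / 0.0361
  = 169.73
Round up → n = 170 per group.

n = 170 per group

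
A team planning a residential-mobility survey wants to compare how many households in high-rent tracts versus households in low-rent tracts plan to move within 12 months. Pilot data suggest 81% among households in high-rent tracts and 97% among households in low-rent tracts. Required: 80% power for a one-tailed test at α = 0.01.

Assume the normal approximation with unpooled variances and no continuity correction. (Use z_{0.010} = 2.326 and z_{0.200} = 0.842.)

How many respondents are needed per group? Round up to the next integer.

n = (z_α + z_β)² · [p₁(1−p₁) + p₂(1−p₂)] / (p₁ − p₂)²
  = (2.326 + 0.842)² · (0.81·0.19 + 0.97·0.03) / (-0.16)²
  = (3.168)² · (0.1539 + 0.0291) / 0.0256
  = 10.0362 · 0.1830 / 0.0256
  = 71.74
Round up → n = 72 per group.

n = 72 per group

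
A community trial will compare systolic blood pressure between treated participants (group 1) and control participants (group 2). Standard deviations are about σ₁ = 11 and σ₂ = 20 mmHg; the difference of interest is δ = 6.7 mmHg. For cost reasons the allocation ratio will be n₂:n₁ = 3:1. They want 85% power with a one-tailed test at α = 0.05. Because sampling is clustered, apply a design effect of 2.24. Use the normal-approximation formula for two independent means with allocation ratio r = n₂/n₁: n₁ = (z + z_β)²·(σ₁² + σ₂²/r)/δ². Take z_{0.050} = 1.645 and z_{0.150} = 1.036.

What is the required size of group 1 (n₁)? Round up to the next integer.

n₁ = (z_α + z_β)² · (σ₁² + σ₂²/r) / δ²
   = (1.645 + 1.036)² · (11² + 20²/3) / 6.7²
   = 7.1878 · (121 + 133.3333) / 44.89
   = 7.1878 · 254.3333 / 44.89
   = 40.72
Design effect: 2.24 × 40.72 = 91.22.
Round up → n₁ = 92; n₂ = r·n₁ = 3 × 92 = 276.

n₁ = 92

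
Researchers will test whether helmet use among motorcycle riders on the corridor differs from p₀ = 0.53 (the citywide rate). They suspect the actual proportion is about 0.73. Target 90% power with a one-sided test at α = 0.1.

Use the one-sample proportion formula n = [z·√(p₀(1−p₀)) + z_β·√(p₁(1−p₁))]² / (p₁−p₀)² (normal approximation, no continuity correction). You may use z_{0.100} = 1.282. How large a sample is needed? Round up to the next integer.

n = [z_α·√(p₀q₀) + z_β·√(p₁q₁)]² / (p₁ − p₀)²
  = [1.282·√(0.53·0.47) + 1.282·√(0.73·0.27)]² / (0.20)²
  = [1.282·0.4991 + 1.282·0.4440]² / 0.0400
  = [1.2090]² / 0.0400
  = 36.54
Round up → n = 37.

n = 37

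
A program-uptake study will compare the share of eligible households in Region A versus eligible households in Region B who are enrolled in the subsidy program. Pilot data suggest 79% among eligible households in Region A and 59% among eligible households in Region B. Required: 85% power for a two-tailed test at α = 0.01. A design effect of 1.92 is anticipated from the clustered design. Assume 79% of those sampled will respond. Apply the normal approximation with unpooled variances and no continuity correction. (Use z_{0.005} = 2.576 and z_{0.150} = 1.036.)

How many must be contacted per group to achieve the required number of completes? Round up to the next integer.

n = 324 per group

n = (z_{α/2} + z_β)² · [p₁(1−p₁) + p₂(1−p₂)] / (p₁ − p₂)²
  = (2.576 + 1.036)² · (0.79·0.21 + 0.59·0.41) / (0.20)²
  = (3.612)² · (0.1659 + 0.2419) / 0.0400
  = 13.0465 · 0.4078 / 0.0400
  = 133.01
Design effect: 1.92 × 133.01 = 255.38.
Adjust for 79% response: 255.38 / 0.79 = 323.26.
Round up → n = 324 per group.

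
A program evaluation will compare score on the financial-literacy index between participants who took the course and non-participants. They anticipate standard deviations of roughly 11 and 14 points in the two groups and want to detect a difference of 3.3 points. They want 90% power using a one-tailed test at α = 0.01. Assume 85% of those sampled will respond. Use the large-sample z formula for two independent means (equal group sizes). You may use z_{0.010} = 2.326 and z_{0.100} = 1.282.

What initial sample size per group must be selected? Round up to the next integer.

n = 446 per group

n = (z_α + z_β)² · (σ₁² + σ₂²) / δ²
  = (2.326 + 1.282)² · (11² + 14² = 317) / 3.3²
  = 13.0177 · 317 / 10.89
  = 378.93
Adjust for 85% response: 378.93 / 0.85 = 445.81.
Round up → n = 446 per group.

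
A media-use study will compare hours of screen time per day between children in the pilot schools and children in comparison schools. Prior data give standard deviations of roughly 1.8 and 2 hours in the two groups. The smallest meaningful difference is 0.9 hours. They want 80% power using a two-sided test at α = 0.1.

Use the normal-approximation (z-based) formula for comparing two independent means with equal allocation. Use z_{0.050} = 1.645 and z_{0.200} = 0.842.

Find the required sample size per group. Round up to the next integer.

n = (z_{α/2} + z_β)² · (σ₁² + σ₂²) / δ²
  = (1.645 + 0.842)² · (1.8² + 2² = 7.24) / 0.9²
  = 6.1852 · 7.24 / 0.81
  = 55.28
Round up → n = 56 per group.

n = 56 per group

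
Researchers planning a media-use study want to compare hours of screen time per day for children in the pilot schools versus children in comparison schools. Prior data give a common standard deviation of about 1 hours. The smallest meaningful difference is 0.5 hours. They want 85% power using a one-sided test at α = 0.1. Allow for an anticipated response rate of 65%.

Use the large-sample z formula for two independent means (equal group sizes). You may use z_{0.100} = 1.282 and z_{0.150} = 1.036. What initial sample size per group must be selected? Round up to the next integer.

n = (z_α + z_β)² · (σ₁² + σ₂²) / δ²
  = (1.282 + 1.036)² · (2·1² = 2) / 0.5²
  = 5.3731 · 2 / 0.25
  = 42.98
Adjust for 65% response: 42.98 / 0.65 = 66.13.
Round up → n = 67 per group.

n = 67 per group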